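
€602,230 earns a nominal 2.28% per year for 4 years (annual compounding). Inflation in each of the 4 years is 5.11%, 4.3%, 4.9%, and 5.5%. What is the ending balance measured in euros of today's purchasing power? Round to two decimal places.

€543,211.52

Nominal value at maturity: €602,230 × (1 + 2.28%)^4 ≈ €659,060.47.
Price-level factor over 4 years: 1.0511 × 1.043 × 1.049 × 1.055 ≈ 1.2132667404.
Dividing the nominal maturity value by the price-level factor gives the value in today's money.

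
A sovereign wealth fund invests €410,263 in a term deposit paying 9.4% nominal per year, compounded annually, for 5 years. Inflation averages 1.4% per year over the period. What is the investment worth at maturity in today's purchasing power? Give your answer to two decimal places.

Nominal value at maturity: €410,263 × (1 + 9.4%)^5 ≈ €642,908.19.
Price-level factor over 5 years: (1 + 1.4%)^5 ≈ 1.0719876326.
Dividing the nominal maturity value by the price-level factor gives the value in today's money.

€599,734.71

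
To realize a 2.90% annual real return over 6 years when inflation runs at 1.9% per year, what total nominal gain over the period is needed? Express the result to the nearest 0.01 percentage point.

32.90%

Required annual nominal rate: (1+2.90%)(1+1.9%) − 1 = 4.8551%.
Cumulative over 6 years: (1 + 0.048551)^6 − 1 ≈ 0.32904.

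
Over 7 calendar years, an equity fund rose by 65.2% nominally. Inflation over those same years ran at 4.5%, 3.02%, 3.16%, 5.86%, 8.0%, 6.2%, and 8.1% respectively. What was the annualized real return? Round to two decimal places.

1.80%

Cumulative inflation factor: 1.045 × 1.0302 × 1.0316 × 1.0586 × 1.080 × 1.062 × 1.081 ≈ 1.45766.
Nominal growth factor: 1.65200. Real growth factor = 1.65200 / 1.45766 ≈ 1.13333.
Annualized: 1.13333^(1/7) − 1 ≈ 0.01804.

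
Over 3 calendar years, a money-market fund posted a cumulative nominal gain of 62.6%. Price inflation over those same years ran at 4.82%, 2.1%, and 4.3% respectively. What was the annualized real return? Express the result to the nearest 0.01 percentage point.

Cumulative inflation factor: 1.0482 × 1.021 × 1.043 ≈ 1.11623.
Nominal growth factor: 1.62600. Real growth factor = 1.62600 / 1.11623 ≈ 1.45669.
Annualized: 1.45669^(1/3) − 1 ≈ 0.13359.

13.36%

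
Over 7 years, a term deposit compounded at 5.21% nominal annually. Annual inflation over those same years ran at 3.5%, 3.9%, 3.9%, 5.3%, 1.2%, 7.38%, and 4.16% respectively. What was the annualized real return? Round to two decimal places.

Cumulative inflation factor: 1.035 × 1.039 × 1.039 × 1.053 × 1.012 × 1.0738 × 1.0416 ≈ 1.33169.
Nominal growth factor: 1.42692. Real growth factor = 1.42692 / 1.33169 ≈ 1.07151.
Annualized: 1.07151^(1/7) − 1 ≈ 0.00992.

0.99%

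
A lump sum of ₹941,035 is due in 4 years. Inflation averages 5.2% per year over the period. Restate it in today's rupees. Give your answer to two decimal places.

₹768,321.20

Price-level factor over 4 years: (1 + 5.2%)^4 ≈ 1.2247937436.
Purchasing power today: ₹941,035 divided by that factor.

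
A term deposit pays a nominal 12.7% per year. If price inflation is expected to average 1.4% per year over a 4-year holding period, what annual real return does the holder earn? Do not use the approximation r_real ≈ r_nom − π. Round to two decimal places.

With constant rates the annual real return is the same each year: (1+12.7%)/(1+1.4%) − 1 = 0.11144.

11.14%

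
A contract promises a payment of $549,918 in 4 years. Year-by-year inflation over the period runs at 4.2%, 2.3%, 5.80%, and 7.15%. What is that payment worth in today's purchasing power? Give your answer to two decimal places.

Price-level factor over 4 years: 1.042 × 1.023 × 1.0580 × 1.0715 ≈ 1.2084291580.
Purchasing power today: $549,918 divided by that factor.

$455,068.46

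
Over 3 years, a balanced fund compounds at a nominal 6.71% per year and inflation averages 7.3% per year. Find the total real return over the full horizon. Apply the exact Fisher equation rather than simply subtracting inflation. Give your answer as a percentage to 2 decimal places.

The annual real rate is (1+6.71%)/(1+7.3%) − 1 = -0.5499%.
Compounded over 3 years: (1 + -0.005499)^3 − 1 ≈ -0.01641.

-1.64%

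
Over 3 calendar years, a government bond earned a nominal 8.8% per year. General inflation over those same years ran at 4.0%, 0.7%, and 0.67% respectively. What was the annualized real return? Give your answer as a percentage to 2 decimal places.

6.90%

Cumulative inflation factor: 1.040 × 1.007 × 1.0067 ≈ 1.05430.
Nominal growth factor: 1.28791. Real growth factor = 1.28791 / 1.05430 ≈ 1.22159.
Annualized: 1.22159^(1/3) − 1 ≈ 0.06899.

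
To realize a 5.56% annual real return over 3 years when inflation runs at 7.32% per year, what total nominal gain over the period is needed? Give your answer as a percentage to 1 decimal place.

45.4%

Required annual nominal rate: (1+5.56%)(1+7.32%) − 1 = 13.286992%.
Cumulative over 3 years: (1 + 0.13286992)^3 − 1 ≈ 0.45392.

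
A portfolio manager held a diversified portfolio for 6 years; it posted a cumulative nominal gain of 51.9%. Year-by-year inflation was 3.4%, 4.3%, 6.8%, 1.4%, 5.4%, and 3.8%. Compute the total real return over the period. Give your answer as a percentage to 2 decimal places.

18.88%

Cumulative inflation factor: 1.034 × 1.043 × 1.068 × 1.014 × 1.054 × 1.038 ≈ 1.27777.
Nominal growth factor: 1.51900. Real growth factor = 1.51900 / 1.27777 ≈ 1.18879.
Total real return ≈ 18.8792%.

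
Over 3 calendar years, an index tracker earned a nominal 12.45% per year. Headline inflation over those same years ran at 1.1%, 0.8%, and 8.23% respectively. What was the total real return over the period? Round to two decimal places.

28.92%

Cumulative inflation factor: 1.011 × 1.008 × 1.0823 ≈ 1.10296.
Nominal growth factor: 1.42193. Real growth factor = 1.42193 / 1.10296 ≈ 1.28920.
Total real return ≈ 28.9196%.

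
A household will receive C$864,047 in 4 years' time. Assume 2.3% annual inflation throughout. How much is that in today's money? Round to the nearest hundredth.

Price-level factor over 4 years: (1 + 2.3%)^4 ≈ 1.0952229478.
Purchasing power today: C$864,047 divided by that factor.

C$788,923.39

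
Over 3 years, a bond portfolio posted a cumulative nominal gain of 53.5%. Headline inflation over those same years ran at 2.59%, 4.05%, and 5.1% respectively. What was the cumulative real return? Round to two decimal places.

Cumulative inflation factor: 1.0259 × 1.0405 × 1.051 ≈ 1.12189.
Nominal growth factor: 1.53500. Real growth factor = 1.53500 / 1.12189 ≈ 1.36823.
Total real return ≈ 36.8228%.

36.82%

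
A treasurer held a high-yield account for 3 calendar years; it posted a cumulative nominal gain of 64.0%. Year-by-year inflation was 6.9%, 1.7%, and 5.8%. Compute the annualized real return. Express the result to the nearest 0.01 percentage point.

Cumulative inflation factor: 1.069 × 1.017 × 1.058 ≈ 1.15023.
Nominal growth factor: 1.64000. Real growth factor = 1.64000 / 1.15023 ≈ 1.42580.
Annualized: 1.42580^(1/3) − 1 ≈ 0.12552.

12.55%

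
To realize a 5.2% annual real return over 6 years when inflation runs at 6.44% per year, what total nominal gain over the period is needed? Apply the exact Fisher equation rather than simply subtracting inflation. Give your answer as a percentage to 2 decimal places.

97.12%

Required annual nominal rate: (1+5.2%)(1+6.44%) − 1 = 11.97488%.
Cumulative over 6 years: (1 + 0.1197488)^6 − 1 ≈ 0.97117.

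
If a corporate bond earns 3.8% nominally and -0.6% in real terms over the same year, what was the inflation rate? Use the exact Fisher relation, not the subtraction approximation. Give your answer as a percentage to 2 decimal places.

4.43%

From (1+r_nom) = (1+r_real)(1+π), we get 1+π = (1 + 3.8%)/(1 − 0.6%) = 1.038/0.994 ≈ 1.04427.
So π ≈ 4.4266%.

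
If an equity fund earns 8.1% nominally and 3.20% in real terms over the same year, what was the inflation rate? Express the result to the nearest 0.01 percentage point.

4.75%

From (1+r_nom) = (1+r_real)(1+π), we get 1+π = (1 + 8.1%)/(1 + 3.20%) = 1.081/1.0320 ≈ 1.04748.
So π ≈ 4.7481%.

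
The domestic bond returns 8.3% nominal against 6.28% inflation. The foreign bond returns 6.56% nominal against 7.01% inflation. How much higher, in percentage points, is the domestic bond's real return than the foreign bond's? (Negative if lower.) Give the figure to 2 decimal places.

2.32

The domestic bond real return: 1.083/1.0628 − 1 = 1.901%.
The foreign bond real return: 1.0656/1.0701 − 1 = -0.421%.
Difference: 1.901 − (-0.421) = 2.322 pp.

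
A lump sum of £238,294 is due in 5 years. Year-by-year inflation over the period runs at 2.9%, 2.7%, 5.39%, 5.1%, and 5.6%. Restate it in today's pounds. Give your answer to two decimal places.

Price-level factor over 5 years: 1.029 × 1.027 × 1.0539 × 1.051 × 1.056 ≈ 1.2360950210.
Purchasing power today: £238,294 divided by that factor.

£192,779.68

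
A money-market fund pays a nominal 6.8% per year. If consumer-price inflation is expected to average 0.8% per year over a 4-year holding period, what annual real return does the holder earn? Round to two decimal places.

With constant rates the annual real return is the same each year: (1+6.8%)/(1+0.8%) − 1 = 0.05952.

5.95%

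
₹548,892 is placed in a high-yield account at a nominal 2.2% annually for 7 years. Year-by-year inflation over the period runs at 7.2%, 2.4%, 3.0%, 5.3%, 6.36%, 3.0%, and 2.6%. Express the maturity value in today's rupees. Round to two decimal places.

₹477,661.15

Nominal value at maturity: ₹548,892 × (1 + 2.2%)^7 ≈ ₹639,209.43.
Price-level factor over 7 years: 1.072 × 1.024 × 1.030 × 1.053 × 1.0636 × 1.030 × 1.026 ≈ 1.3382068605.
The maturity value deflated by that factor is the answer in today's purchasing power.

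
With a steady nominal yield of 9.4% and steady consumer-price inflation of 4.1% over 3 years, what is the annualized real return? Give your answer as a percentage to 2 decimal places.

5.09%

With constant rates the annual real return is the same each year: (1+9.4%)/(1+4.1%) − 1 = 0.05091.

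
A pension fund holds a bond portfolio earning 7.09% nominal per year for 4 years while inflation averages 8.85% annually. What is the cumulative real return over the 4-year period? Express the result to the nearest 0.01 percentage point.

-6.31%

The annual real rate is (1+7.09%)/(1+8.85%) − 1 = -1.6169%.
Compounded over 4 years: (1 + -0.016169)^4 − 1 ≈ -0.06312.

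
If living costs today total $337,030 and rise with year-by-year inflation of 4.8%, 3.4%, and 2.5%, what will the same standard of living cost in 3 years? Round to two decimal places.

$374,346.91

Cumulative price-level factor: 1.048 × 1.034 × 1.025 = 1.1107228.
The nominal amount required is $337,030 scaled up by that factor.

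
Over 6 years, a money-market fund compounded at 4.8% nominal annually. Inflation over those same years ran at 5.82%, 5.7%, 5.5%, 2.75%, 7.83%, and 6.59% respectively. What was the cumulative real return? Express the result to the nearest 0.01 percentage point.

Cumulative inflation factor: 1.0582 × 1.057 × 1.055 × 1.0275 × 1.0783 × 1.0659 ≈ 1.39358.
Nominal growth factor: 1.32485. Real growth factor = 1.32485 / 1.39358 ≈ 0.95068.
Total real return ≈ -4.9319%.

-4.93%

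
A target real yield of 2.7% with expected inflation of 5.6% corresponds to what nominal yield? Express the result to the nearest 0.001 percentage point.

By the Fisher equation, 1 + r_nom = (1 + 2.7%)(1 + 5.6%) = 1.027 × 1.056 = 1.084512.
So r_nom = 8.4512%.

8.451%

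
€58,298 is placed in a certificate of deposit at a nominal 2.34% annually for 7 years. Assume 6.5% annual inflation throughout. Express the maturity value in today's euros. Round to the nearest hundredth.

€44,108.70

Nominal value at maturity: €58,298 × (1 + 2.34%)^7 ≈ €68,544.33.
Price-level factor over 7 years: (1 + 6.5%)^7 ≈ 1.5539865458.
Dividing the nominal maturity value by the price-level factor gives the value in today's money.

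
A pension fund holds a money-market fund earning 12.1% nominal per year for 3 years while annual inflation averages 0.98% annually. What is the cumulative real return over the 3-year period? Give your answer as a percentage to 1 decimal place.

The annual real rate is (1+12.1%)/(1+0.98%) − 1 = 11.0121%.
Compounded over 3 years: (1 + 0.110121)^3 − 1 ≈ 0.36808.

36.8%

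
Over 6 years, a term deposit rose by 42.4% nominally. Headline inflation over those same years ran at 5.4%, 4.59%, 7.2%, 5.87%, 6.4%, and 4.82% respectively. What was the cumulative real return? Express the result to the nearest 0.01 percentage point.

2.05%

Cumulative inflation factor: 1.054 × 1.0459 × 1.072 × 1.0587 × 1.064 × 1.0482 ≈ 1.39535.
Nominal growth factor: 1.42400. Real growth factor = 1.42400 / 1.39535 ≈ 1.02053.
Total real return ≈ 2.0530%.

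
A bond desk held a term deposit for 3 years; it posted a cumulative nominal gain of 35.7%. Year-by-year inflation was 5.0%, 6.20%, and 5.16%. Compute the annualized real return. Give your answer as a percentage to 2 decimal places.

4.99%

Cumulative inflation factor: 1.050 × 1.0620 × 1.0516 ≈ 1.17264.
Nominal growth factor: 1.35700. Real growth factor = 1.35700 / 1.17264 ≈ 1.15722.
Annualized: 1.15722^(1/3) − 1 ≈ 0.04988.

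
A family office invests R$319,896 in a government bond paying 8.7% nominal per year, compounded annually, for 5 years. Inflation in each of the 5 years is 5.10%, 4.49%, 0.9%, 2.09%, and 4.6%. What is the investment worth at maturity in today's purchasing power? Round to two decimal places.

Nominal value at maturity: R$319,896 × (1 + 8.7%)^5 ≈ R$485,463.44.
Price-level factor over 5 years: 1.0510 × 1.0449 × 1.009 × 1.0209 × 1.046 ≈ 1.1832690355.
Dividing the nominal maturity value by the price-level factor gives the value in today's money.

R$410,273.09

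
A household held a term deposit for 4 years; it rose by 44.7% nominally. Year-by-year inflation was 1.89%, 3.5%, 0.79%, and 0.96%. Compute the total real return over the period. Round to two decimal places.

34.84%

Cumulative inflation factor: 1.0189 × 1.035 × 1.0079 × 1.0096 ≈ 1.07310.
Nominal growth factor: 1.44700. Real growth factor = 1.44700 / 1.07310 ≈ 1.34843.
Total real return ≈ 34.8434%.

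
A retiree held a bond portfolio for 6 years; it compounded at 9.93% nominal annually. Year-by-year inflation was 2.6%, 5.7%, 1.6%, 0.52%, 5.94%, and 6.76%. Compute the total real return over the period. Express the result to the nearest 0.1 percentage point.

40.9%

Cumulative inflation factor: 1.026 × 1.057 × 1.016 × 1.0052 × 1.0594 × 1.0676 ≈ 1.25267.
Nominal growth factor: 1.76481. Real growth factor = 1.76481 / 1.25267 ≈ 1.40884.
Total real return ≈ 40.8836%.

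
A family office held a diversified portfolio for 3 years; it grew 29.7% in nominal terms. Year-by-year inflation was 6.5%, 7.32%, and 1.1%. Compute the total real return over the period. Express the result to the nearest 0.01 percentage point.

12.24%

Cumulative inflation factor: 1.065 × 1.0732 × 1.011 ≈ 1.15553.
Nominal growth factor: 1.29700. Real growth factor = 1.29700 / 1.15553 ≈ 1.12243.
Total real return ≈ 12.2428%.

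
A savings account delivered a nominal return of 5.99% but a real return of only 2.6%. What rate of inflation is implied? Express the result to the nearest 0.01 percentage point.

From (1+r_nom) = (1+r_real)(1+π), we get 1+π = (1 + 5.99%)/(1 + 2.6%) = 1.0599/1.026 ≈ 1.03304.
So π ≈ 3.3041%.

3.30%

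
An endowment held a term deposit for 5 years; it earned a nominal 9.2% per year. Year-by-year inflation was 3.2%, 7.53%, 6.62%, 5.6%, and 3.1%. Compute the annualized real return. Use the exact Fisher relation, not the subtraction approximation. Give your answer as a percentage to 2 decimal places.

Cumulative inflation factor: 1.032 × 1.0753 × 1.0662 × 1.056 × 1.031 ≈ 1.28816.
Nominal growth factor: 1.55279. Real growth factor = 1.55279 / 1.28816 ≈ 1.20543.
Annualized: 1.20543^(1/5) − 1 ≈ 0.03807.

3.81%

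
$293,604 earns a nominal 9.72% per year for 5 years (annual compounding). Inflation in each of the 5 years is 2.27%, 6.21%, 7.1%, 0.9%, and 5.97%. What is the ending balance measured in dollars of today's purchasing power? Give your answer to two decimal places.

$375,330.39

Nominal value at maturity: $293,604 × (1 + 9.72%)^5 ≈ $466,864.62.
Price-level factor over 5 years: 1.0227 × 1.0621 × 1.071 × 1.009 × 1.0597 ≈ 1.2438764233.
The maturity value deflated by that factor is the answer in today's purchasing power.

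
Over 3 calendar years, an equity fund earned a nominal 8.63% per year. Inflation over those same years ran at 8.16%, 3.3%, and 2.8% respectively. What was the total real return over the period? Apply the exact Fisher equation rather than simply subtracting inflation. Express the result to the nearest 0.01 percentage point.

Cumulative inflation factor: 1.0816 × 1.033 × 1.028 ≈ 1.14858.
Nominal growth factor: 1.28189. Real growth factor = 1.28189 / 1.14858 ≈ 1.11606.
Total real return ≈ 11.6064%.

11.61%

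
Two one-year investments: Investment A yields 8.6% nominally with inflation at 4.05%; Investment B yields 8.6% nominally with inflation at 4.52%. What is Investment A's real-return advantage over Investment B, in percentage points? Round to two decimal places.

Investment A real return: 1.086/1.0405 − 1 = 4.373%.
Investment B real return: 1.086/1.0452 − 1 = 3.904%.
Difference: 4.373 − 3.904 = 0.469 pp.

0.47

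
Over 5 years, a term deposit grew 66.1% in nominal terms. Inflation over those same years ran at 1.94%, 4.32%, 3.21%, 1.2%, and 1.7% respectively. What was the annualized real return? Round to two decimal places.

Cumulative inflation factor: 1.0194 × 1.0432 × 1.0321 × 1.012 × 1.017 ≈ 1.12963.
Nominal growth factor: 1.66100. Real growth factor = 1.66100 / 1.12963 ≈ 1.47040.
Annualized: 1.47040^(1/5) − 1 ≈ 0.08016.

8.02%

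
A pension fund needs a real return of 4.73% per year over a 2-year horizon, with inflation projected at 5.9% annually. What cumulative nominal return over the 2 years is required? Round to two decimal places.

23.01%

Required annual nominal rate: (1+4.73%)(1+5.9%) − 1 = 10.90907%.
Cumulative over 2 years: (1 + 0.1090907)^2 − 1 ≈ 0.23008.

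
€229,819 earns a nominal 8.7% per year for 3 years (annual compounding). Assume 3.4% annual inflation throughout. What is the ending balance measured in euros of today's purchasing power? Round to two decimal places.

€267,001.04

Nominal value at maturity: €229,819 × (1 + 8.7%)^3 ≈ €295,171.60.
Price-level factor over 3 years: (1 + 3.4%)^3 = 1.105507304.
The maturity value deflated by that factor is the answer in today's purchasing power.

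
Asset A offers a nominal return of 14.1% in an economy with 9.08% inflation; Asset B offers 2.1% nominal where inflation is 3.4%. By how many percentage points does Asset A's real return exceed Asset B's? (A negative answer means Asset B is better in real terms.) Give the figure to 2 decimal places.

Asset A real return: 1.141/1.0908 − 1 = 4.602%.
Asset B real return: 1.021/1.034 − 1 = -1.257%.
Difference: 4.602 − (-1.257) = 5.859 pp.

5.86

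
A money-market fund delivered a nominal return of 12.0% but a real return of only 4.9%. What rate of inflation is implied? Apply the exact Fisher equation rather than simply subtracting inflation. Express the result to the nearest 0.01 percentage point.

From (1+r_nom) = (1+r_real)(1+π), we get 1+π = (1 + 12.0%)/(1 + 4.9%) = 1.120/1.049 ≈ 1.06768.
So π ≈ 6.7684%.

6.77%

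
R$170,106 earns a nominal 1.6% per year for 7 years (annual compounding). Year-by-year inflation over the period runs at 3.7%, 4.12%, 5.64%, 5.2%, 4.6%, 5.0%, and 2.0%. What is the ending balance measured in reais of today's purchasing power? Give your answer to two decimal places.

R$141,415.62

Nominal value at maturity: R$170,106 × (1 + 1.6%)^7 ≈ R$190,097.14.
Price-level factor over 7 years: 1.037 × 1.0412 × 1.0564 × 1.052 × 1.046 × 1.050 × 1.020 ≈ 1.3442442998.
The maturity value deflated by that factor is the answer in today's purchasing power.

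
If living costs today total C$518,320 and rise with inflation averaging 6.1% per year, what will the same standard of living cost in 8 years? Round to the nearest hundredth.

C$832,378.85

Cumulative price-level factor: (1+6.1%)^8 ≈ 1.6059169102.
Multiplying C$518,320 by the price-level factor gives the future nominal sum.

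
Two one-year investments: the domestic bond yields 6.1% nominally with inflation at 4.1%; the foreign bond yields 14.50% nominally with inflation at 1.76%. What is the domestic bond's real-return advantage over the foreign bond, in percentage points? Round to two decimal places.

The domestic bond real return: 1.061/1.041 − 1 = 1.921%.
The foreign bond real return: 1.1450/1.0176 − 1 = 12.520%.
Difference: 1.921 − 12.520 = -10.599 pp.

-10.60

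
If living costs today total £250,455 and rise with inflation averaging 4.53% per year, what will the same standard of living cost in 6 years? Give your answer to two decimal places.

£326,719.77

Cumulative price-level factor: (1+4.53%)^6 ≈ 1.3045048629.
Multiplying £250,455 by the price-level factor gives the future nominal sum.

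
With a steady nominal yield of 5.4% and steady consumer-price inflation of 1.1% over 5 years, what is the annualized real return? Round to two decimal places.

4.25%

With constant rates the annual real return is the same each year: (1+5.4%)/(1+1.1%) − 1 = 0.04253.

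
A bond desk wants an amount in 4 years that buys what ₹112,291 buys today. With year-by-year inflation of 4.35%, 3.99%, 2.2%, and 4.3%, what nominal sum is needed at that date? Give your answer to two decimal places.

Cumulative price-level factor: 1.0435 × 1.0399 × 1.022 × 1.043 ≈ 1.1566960056.
Multiplying ₹112,291 by the price-level factor gives the future nominal sum.

₹129,886.55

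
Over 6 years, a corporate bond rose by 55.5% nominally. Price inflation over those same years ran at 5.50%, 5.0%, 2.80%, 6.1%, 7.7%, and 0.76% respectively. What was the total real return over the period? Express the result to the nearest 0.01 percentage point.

Cumulative inflation factor: 1.0550 × 1.050 × 1.0280 × 1.061 × 1.077 × 1.0076 ≈ 1.31116.
Nominal growth factor: 1.55500. Real growth factor = 1.55500 / 1.31116 ≈ 1.18598.
Total real return ≈ 18.5977%.

18.60%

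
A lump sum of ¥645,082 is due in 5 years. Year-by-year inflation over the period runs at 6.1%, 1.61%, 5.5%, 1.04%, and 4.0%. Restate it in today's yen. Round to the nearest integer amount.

Price-level factor over 5 years: 1.061 × 1.0161 × 1.055 × 1.0104 × 1.040 ≈ 1.1951735456.
Purchasing power today: ¥645,082 divided by that factor.

¥539,739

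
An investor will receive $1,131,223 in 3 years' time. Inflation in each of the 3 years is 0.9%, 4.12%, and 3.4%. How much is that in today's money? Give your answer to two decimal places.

Price-level factor over 3 years: 1.009 × 1.0412 × 1.034 = 1.0862902072.
Purchasing power today: $1,131,223 divided by that factor.

$1,041,363.53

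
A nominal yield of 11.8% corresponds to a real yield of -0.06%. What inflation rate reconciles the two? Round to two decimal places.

From (1+r_nom) = (1+r_real)(1+π), we get 1+π = (1 + 11.8%)/(1 − 0.06%) = 1.118/0.9994 ≈ 1.11867.
So π ≈ 11.8671%.

11.87%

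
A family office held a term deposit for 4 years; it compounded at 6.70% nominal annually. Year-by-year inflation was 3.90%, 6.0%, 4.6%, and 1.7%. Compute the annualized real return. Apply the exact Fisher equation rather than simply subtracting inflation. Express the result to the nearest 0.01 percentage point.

2.56%

Cumulative inflation factor: 1.0390 × 1.060 × 1.046 × 1.017 ≈ 1.17159.
Nominal growth factor: 1.29616. Real growth factor = 1.29616 / 1.17159 ≈ 1.10633.
Annualized: 1.10633^(1/4) − 1 ≈ 0.02558.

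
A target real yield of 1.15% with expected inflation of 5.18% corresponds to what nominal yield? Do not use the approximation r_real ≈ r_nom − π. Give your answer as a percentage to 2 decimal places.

6.39%

By the Fisher equation, 1 + r_nom = (1 + 1.15%)(1 + 5.18%) = 1.0115 × 1.0518 = 1.0638957.
So r_nom = 6.38957%.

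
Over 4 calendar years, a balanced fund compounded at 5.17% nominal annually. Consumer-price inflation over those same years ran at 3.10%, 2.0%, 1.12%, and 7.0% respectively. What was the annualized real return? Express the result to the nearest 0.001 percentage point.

1.829%

Cumulative inflation factor: 1.0310 × 1.020 × 1.0112 × 1.070 ≈ 1.13784.
Nominal growth factor: 1.22340. Real growth factor = 1.22340 / 1.13784 ≈ 1.07520.
Annualized: 1.07520^(1/4) − 1 ≈ 0.01829.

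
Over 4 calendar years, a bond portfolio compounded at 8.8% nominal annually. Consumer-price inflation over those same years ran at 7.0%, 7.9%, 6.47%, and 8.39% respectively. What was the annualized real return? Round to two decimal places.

1.27%

Cumulative inflation factor: 1.070 × 1.079 × 1.0647 × 1.0839 ≈ 1.33236.
Nominal growth factor: 1.40125. Real growth factor = 1.40125 / 1.33236 ≈ 1.05170.
Annualized: 1.05170^(1/4) − 1 ≈ 0.01268.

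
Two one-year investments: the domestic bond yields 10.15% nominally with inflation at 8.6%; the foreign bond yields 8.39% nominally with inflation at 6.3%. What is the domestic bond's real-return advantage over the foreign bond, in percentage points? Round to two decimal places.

The domestic bond real return: 1.1015/1.086 − 1 = 1.427%.
The foreign bond real return: 1.0839/1.063 − 1 = 1.966%.
Difference: 1.427 − 1.966 = -0.539 pp.

-0.54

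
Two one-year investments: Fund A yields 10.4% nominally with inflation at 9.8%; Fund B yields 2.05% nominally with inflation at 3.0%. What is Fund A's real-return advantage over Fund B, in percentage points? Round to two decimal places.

1.47

Fund A real return: 1.104/1.098 − 1 = 0.546%.
Fund B real return: 1.0205/1.030 − 1 = -0.922%.
Difference: 0.546 − (-0.922) = 1.468 pp.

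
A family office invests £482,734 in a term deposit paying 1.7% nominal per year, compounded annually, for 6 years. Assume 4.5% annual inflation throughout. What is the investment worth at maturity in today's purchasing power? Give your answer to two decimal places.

£410,143.53

Nominal value at maturity: £482,734 × (1 + 1.7%)^6 ≈ £534,113.56.
Price-level factor over 6 years: (1 + 4.5%)^6 ≈ 1.3022601248.
Dividing the nominal maturity value by the price-level factor gives the value in today's money.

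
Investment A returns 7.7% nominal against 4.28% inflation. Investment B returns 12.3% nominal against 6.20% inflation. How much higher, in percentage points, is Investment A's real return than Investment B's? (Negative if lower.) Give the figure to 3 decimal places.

Investment A real return: 1.077/1.0428 − 1 = 3.2796%.
Investment B real return: 1.123/1.0620 − 1 = 5.7439%.
Difference: 3.2796 − 5.7439 = -2.4643 pp.

-2.464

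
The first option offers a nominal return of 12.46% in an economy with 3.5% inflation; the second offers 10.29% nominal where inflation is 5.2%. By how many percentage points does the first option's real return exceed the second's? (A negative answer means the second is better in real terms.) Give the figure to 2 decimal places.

3.82

The first option real return: 1.1246/1.035 − 1 = 8.657%.
The second real return: 1.1029/1.052 − 1 = 4.838%.
Difference: 8.657 − 4.838 = 3.819 pp.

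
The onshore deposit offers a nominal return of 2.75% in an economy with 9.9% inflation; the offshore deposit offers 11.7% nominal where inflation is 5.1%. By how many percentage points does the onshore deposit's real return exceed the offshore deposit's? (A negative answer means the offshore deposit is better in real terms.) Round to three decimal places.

-12.786

The onshore deposit real return: 1.0275/1.099 − 1 = -6.5059%.
The offshore deposit real return: 1.117/1.051 − 1 = 6.2797%.
Difference: -6.5059 − 6.2797 = -12.7856 pp.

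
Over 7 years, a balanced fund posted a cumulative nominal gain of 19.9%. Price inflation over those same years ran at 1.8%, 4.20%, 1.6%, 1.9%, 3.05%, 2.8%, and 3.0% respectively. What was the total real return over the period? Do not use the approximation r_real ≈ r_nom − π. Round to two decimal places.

0.06%

Cumulative inflation factor: 1.018 × 1.0420 × 1.016 × 1.019 × 1.0305 × 1.028 × 1.030 ≈ 1.19829.
Nominal growth factor: 1.19900. Real growth factor = 1.19900 / 1.19829 ≈ 1.00059.
Total real return ≈ 0.0593%.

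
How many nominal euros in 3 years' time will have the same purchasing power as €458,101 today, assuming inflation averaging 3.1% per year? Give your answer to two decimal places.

Cumulative price-level factor: (1+3.1%)^3 = 1.095912791.
Multiplying €458,101 by the price-level factor gives the future nominal sum.

€502,038.75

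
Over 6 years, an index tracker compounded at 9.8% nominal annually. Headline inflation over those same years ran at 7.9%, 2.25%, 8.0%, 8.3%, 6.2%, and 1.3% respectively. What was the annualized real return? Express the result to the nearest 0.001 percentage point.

Cumulative inflation factor: 1.079 × 1.0225 × 1.080 × 1.083 × 1.062 × 1.013 ≈ 1.38826.
Nominal growth factor: 1.75232. Real growth factor = 1.75232 / 1.38826 ≈ 1.26224.
Annualized: 1.26224^(1/6) − 1 ≈ 0.03958.

3.958%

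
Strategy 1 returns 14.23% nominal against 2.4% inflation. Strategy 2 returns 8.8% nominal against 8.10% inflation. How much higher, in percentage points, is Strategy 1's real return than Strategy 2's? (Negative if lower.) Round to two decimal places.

Strategy 1 real return: 1.1423/1.024 − 1 = 11.553%.
Strategy 2 real return: 1.088/1.0810 − 1 = 0.648%.
Difference: 11.553 − 0.648 = 10.905 pp.

10.91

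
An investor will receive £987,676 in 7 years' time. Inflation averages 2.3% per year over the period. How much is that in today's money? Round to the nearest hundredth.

Price-level factor over 7 years: (1 + 2.3%)^7 ≈ 1.1725447756.
Purchasing power today: £987,676 divided by that factor.

£842,335.42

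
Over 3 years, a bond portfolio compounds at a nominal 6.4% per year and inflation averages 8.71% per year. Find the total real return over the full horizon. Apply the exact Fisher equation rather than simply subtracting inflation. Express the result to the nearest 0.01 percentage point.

-6.24%

The annual real rate is (1+6.4%)/(1+8.71%) − 1 = -2.1249%.
Compounded over 3 years: (1 + -0.021249)^3 − 1 ≈ -0.06240.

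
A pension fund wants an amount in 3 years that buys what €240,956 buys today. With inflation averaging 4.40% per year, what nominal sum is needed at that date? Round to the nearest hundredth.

€274,182.19

Cumulative price-level factor: (1+4.40%)^3 = 1.137893184.
The nominal amount required is €240,956 scaled up by that factor.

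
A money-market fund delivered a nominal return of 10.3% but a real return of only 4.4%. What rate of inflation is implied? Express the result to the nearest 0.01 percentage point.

5.65%

From (1+r_nom) = (1+r_real)(1+π), we get 1+π = (1 + 10.3%)/(1 + 4.4%) = 1.103/1.044 ≈ 1.05651.
So π ≈ 5.6513%.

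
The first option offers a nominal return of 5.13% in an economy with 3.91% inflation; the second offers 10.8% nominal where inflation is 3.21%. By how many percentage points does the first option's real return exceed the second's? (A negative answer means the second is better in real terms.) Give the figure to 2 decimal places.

The first option real return: 1.0513/1.0391 − 1 = 1.174%.
The second real return: 1.108/1.0321 − 1 = 7.354%.
Difference: 1.174 − 7.354 = -6.180 pp.

-6.18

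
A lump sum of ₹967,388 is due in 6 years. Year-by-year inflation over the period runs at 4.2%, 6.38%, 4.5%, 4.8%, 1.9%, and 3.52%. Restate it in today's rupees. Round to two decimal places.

₹755,434.77

Price-level factor over 6 years: 1.042 × 1.0638 × 1.045 × 1.048 × 1.019 × 1.0352 ≈ 1.2805711854.
Purchasing power today: ₹967,388 divided by that factor.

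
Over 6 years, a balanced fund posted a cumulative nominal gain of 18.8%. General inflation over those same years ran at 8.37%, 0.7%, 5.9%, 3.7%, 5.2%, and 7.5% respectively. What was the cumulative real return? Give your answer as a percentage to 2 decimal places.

Cumulative inflation factor: 1.0837 × 1.007 × 1.059 × 1.037 × 1.052 × 1.075 ≈ 1.35531.
Nominal growth factor: 1.18800. Real growth factor = 1.18800 / 1.35531 ≈ 0.87655.
Total real return ≈ -12.3445%.

-12.34%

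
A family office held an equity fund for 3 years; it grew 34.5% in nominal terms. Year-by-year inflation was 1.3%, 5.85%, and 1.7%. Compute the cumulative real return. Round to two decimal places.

Cumulative inflation factor: 1.013 × 1.0585 × 1.017 ≈ 1.09049.
Nominal growth factor: 1.34500. Real growth factor = 1.34500 / 1.09049 ≈ 1.23339.
Total real return ≈ 23.3392%.

23.34%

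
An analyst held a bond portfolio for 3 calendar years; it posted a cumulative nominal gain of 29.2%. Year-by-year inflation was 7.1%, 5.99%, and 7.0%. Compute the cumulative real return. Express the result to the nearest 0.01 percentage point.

Cumulative inflation factor: 1.071 × 1.0599 × 1.070 ≈ 1.21461.
Nominal growth factor: 1.29200. Real growth factor = 1.29200 / 1.21461 ≈ 1.06371.
Total real return ≈ 6.3713%.

6.37%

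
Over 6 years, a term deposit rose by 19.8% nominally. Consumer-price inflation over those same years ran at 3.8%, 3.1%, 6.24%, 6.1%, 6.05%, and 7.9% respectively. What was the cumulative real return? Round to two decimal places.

-13.21%

Cumulative inflation factor: 1.038 × 1.031 × 1.0624 × 1.061 × 1.0605 × 1.079 ≈ 1.38036.
Nominal growth factor: 1.19800. Real growth factor = 1.19800 / 1.38036 ≈ 0.86789.
Total real return ≈ -13.2109%.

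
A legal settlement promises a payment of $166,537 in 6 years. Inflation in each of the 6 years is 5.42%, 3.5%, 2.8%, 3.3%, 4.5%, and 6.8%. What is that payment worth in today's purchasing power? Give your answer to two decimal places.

Price-level factor over 6 years: 1.0542 × 1.035 × 1.028 × 1.033 × 1.045 × 1.068 ≈ 1.2931364129.
Purchasing power today: $166,537 divided by that factor.

$128,785.33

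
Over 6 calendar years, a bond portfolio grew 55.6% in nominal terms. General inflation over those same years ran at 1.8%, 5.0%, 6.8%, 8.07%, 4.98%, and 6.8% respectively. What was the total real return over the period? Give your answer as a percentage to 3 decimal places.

Cumulative inflation factor: 1.018 × 1.050 × 1.068 × 1.0807 × 1.0498 × 1.068 ≈ 1.38322.
Nominal growth factor: 1.55600. Real growth factor = 1.55600 / 1.38322 ≈ 1.12491.
Total real return ≈ 12.4911%.

12.491%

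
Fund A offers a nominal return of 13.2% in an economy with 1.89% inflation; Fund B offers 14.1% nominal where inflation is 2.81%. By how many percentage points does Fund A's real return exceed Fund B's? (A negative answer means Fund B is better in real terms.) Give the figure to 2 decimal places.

Fund A real return: 1.132/1.0189 − 1 = 11.100%.
Fund B real return: 1.141/1.0281 − 1 = 10.981%.
Difference: 11.100 − 10.981 = 0.119 pp.

0.12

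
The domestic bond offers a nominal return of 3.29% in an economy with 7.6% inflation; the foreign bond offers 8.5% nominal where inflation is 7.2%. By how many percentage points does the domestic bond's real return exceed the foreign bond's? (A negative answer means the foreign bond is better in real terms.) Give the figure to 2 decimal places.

The domestic bond real return: 1.0329/1.076 − 1 = -4.006%.
The foreign bond real return: 1.085/1.072 − 1 = 1.213%.
Difference: -4.006 − 1.213 = -5.219 pp.

-5.22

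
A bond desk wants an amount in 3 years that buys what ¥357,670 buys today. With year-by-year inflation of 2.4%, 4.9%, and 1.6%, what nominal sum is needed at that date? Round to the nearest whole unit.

Cumulative price-level factor: 1.024 × 1.049 × 1.016 = 1.091362816.
Multiplying ¥357,670 by the price-level factor gives the future nominal sum.

¥390,348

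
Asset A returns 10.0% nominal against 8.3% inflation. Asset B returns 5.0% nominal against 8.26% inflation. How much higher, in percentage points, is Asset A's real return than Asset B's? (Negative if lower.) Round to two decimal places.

4.58

Asset A real return: 1.100/1.083 − 1 = 1.570%.
Asset B real return: 1.050/1.0826 − 1 = -3.011%.
Difference: 1.570 − (-3.011) = 4.581 pp.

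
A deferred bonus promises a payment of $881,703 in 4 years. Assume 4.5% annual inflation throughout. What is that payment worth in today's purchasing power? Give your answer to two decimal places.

Price-level factor over 4 years: (1 + 4.5%)^4 ≈ 1.1925186006.
Purchasing power today: $881,703 divided by that factor.

$739,362.05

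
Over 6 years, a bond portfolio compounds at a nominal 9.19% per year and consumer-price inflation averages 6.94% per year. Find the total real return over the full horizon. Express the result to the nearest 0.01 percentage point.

The annual real rate is (1+9.19%)/(1+6.94%) − 1 = 2.1040%.
Compounded over 6 years: (1 + 0.021040)^6 − 1 ≈ 0.13307.

13.31%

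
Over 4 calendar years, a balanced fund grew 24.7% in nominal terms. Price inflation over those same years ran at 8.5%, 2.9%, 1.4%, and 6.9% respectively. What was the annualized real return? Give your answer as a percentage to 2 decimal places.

Cumulative inflation factor: 1.085 × 1.029 × 1.014 × 1.069 ≈ 1.21021.
Nominal growth factor: 1.24700. Real growth factor = 1.24700 / 1.21021 ≈ 1.03040.
Annualized: 1.03040^(1/4) − 1 ≈ 0.00751.

0.75%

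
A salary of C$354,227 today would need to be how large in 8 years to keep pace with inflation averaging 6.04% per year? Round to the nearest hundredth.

C$566,290.68

Cumulative price-level factor: (1+6.04%)^8 ≈ 1.5986660511.
Multiplying C$354,227 by the price-level factor gives the future nominal sum.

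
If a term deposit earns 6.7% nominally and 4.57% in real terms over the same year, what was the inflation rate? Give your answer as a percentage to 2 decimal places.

2.04%

From (1+r_nom) = (1+r_real)(1+π), we get 1+π = (1 + 6.7%)/(1 + 4.57%) = 1.067/1.0457 ≈ 1.02037.
So π ≈ 2.0369%.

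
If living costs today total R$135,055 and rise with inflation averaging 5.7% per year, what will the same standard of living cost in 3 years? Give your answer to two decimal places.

Cumulative price-level factor: (1+5.7%)^3 = 1.180932193.
Multiplying R$135,055 by the price-level factor gives the future nominal sum.

R$159,490.80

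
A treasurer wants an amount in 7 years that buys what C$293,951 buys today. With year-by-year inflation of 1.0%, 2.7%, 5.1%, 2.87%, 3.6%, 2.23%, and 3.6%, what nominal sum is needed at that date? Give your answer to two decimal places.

C$361,706.31

Cumulative price-level factor: 1.010 × 1.027 × 1.051 × 1.0287 × 1.036 × 1.0223 × 1.036 ≈ 1.2304986593.
Multiplying C$293,951 by the price-level factor gives the future nominal sum.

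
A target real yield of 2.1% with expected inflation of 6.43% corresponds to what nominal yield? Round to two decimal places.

By the Fisher equation, 1 + r_nom = (1 + 2.1%)(1 + 6.43%) = 1.021 × 1.0643 = 1.0866503.
So r_nom = 8.66503%.

8.67%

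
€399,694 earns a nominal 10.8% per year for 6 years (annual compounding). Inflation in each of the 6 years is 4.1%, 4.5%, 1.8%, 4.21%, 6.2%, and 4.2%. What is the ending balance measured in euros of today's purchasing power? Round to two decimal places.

Nominal value at maturity: €399,694 × (1 + 10.8%)^6 ≈ €739,547.70.
Price-level factor over 6 years: 1.041 × 1.045 × 1.018 × 1.0421 × 1.062 × 1.042 ≈ 1.2770750774.
Dividing the nominal maturity value by the price-level factor gives the value in today's money.

€579,094.93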